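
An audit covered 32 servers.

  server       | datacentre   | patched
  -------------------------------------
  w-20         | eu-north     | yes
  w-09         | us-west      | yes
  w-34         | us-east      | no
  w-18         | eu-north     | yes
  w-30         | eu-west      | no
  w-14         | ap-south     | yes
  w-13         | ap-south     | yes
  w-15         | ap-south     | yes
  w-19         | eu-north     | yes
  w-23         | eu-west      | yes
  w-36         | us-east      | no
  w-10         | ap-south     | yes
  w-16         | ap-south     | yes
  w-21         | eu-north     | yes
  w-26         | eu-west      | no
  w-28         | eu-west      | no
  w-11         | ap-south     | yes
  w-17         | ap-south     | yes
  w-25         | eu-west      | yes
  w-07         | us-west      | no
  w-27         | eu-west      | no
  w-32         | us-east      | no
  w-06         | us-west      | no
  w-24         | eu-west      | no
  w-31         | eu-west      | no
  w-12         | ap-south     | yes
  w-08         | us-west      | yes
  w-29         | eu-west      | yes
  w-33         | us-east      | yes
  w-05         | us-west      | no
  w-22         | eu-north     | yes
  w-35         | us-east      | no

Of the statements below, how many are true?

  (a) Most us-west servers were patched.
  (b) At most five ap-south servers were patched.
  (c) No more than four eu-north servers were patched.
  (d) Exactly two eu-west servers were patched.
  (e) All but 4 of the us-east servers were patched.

(a) us-west: |A| = 5, |A ∩ B| = 2; needs |A ∩ B| > |A ∖ B| — false.
(b) ap-south: |A| = 8, |A ∩ B| = 8; needs |A ∩ B| ≤ 5 — false.
(c) eu-north: |A| = 5, |A ∩ B| = 5; needs |A ∩ B| ≤ 4 — false.
(d) eu-west: |A| = 9, |A ∩ B| = 3; needs |A ∩ B| = 2 — false.
(e) us-east: |A| = 5, |A ∩ B| = 1; needs |A ∖ B| = 4 — true.

1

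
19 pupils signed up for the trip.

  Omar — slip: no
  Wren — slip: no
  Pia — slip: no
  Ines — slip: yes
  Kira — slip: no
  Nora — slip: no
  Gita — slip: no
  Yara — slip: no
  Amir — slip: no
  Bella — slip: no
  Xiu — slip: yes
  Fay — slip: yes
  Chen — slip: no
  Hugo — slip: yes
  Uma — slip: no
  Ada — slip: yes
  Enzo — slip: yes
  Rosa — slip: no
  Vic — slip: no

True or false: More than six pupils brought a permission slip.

The determiner here denotes the relation: |A ∩ B| > 6.
|A| = 19, |A ∩ B| = 6, |A ∖ B| = 13.
|A ∩ B| = 6, so the statement is false.

False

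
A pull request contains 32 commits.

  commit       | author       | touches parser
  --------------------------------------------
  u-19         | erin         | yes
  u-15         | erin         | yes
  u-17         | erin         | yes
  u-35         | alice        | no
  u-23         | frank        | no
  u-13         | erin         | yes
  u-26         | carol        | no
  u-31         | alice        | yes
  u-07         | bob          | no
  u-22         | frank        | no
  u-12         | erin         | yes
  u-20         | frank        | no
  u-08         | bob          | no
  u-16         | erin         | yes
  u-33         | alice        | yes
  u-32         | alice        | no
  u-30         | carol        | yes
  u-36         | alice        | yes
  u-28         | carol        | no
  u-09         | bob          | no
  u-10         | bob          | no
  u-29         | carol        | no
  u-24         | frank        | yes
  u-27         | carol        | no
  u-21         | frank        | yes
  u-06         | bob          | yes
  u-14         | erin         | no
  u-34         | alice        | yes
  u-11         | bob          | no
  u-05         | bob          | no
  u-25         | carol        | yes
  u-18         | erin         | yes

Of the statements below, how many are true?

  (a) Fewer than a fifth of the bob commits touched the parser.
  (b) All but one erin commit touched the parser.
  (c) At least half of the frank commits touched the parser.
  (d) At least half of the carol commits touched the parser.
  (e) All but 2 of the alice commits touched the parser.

(a) bob: |A| = 7, |A ∩ B| = 1; needs |A ∩ B| / |A| < 1/5 — true.
(b) erin: |A| = 8, |A ∩ B| = 7; needs |A ∖ B| = 1 — true.
(c) frank: |A| = 5, |A ∩ B| = 2; needs |A ∩ B| ≥ |A ∖ B| — false.
(d) carol: |A| = 6, |A ∩ B| = 2; needs |A ∩ B| ≥ |A ∖ B| — false.
(e) alice: |A| = 6, |A ∩ B| = 4; needs |A ∖ B| = 2 — true.

3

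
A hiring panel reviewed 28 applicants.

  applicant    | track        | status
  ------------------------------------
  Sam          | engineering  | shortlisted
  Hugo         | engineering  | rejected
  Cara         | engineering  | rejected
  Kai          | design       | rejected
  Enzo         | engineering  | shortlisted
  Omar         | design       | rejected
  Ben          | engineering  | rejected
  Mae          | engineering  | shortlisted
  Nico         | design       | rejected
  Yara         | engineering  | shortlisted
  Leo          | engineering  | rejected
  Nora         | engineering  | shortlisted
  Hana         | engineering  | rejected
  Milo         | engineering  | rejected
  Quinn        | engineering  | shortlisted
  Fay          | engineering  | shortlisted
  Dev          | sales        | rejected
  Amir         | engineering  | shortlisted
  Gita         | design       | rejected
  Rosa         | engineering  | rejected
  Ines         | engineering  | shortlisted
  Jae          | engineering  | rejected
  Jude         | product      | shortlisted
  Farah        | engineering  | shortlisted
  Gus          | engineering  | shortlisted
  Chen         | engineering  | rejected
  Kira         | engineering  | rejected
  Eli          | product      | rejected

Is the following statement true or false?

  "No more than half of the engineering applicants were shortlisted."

'No more than half of the engineering applicants were shortlisted' holds iff |A ∩ B| ≤ |A ∖ B|.
|A| = 21, |A ∩ B| = 11, |A ∖ B| = 10.
11 > 10, so the statement is false.

False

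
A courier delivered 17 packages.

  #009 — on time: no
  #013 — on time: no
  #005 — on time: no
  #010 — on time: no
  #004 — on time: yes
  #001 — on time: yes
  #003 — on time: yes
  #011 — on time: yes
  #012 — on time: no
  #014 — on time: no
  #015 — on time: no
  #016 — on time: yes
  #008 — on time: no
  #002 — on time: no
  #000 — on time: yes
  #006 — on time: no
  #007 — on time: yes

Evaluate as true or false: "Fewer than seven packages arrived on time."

Truth condition: |A ∩ B| < 7.
|A| = 17, |A ∩ B| = 7, |A ∖ B| = 10.
|A ∩ B| = 7, so the statement is false.

False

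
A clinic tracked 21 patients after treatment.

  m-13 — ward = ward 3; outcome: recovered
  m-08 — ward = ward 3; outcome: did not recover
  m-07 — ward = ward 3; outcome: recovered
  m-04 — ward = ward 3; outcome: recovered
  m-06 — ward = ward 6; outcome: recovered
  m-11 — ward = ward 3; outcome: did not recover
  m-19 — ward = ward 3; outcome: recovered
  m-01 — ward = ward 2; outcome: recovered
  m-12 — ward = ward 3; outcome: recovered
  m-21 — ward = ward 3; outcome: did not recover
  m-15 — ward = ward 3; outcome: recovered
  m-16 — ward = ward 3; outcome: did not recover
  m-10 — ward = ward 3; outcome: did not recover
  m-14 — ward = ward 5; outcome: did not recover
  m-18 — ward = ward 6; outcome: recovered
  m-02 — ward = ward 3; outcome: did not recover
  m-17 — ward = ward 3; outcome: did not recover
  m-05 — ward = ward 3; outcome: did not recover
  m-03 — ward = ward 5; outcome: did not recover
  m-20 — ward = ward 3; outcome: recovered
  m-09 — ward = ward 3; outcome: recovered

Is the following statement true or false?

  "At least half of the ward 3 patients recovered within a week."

'At least half of the ward 3 patients recovered within a week' holds iff |A ∩ B| ≥ |A ∖ B|.
|A| = 16, |A ∩ B| = 8, |A ∖ B| = 8.
8 = 8, so the statement is true.

True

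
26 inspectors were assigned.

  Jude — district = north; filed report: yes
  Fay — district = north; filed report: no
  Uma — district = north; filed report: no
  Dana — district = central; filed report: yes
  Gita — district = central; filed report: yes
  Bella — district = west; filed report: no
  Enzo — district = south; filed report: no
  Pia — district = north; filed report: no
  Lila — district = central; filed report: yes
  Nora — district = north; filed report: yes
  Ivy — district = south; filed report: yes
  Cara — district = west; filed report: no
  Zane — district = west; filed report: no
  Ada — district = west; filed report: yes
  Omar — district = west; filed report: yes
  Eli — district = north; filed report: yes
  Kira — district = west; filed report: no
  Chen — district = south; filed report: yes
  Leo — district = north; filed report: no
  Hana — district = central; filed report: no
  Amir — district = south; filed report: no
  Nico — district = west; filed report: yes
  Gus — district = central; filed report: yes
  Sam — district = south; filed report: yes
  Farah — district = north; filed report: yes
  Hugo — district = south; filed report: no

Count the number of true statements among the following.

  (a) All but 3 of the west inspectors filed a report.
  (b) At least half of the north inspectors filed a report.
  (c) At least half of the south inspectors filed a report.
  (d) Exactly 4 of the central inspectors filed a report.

(a) west: |A| = 7, |A ∩ B| = 3; needs |A ∖ B| = 3 — false.
(b) north: |A| = 8, |A ∩ B| = 4; needs |A ∩ B| ≥ |A ∖ B| — true.
(c) south: |A| = 6, |A ∩ B| = 3; needs |A ∩ B| ≥ |A ∖ B| — true.
(d) central: |A| = 5, |A ∩ B| = 4; needs |A ∩ B| = 4 — true.

3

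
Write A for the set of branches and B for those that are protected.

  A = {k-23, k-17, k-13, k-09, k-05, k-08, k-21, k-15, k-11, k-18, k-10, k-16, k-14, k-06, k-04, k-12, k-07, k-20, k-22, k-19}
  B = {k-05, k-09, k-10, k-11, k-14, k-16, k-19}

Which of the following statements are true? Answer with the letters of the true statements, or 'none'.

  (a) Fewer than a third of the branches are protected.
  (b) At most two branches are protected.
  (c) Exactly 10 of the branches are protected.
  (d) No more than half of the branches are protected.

|A| = 20, |A ∩ B| = 7, |A ∖ B| = 13.
(a) |A ∩ B| / |A| < 1/3: fails.
(b) |A ∩ B| ≤ 2: fails.
(c) |A ∩ B| = 10: fails.
(d) |A ∩ B| ≤ |A ∖ B|: holds.

(d)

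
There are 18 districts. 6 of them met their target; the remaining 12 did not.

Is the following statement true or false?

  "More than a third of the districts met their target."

Truth condition: |A ∩ B| / |A| > 1/3.
|A| = 18, |A ∩ B| = 6, |A ∖ B| = 12.
|A ∩ B|/|A| = 6/18, so the statement is false.

False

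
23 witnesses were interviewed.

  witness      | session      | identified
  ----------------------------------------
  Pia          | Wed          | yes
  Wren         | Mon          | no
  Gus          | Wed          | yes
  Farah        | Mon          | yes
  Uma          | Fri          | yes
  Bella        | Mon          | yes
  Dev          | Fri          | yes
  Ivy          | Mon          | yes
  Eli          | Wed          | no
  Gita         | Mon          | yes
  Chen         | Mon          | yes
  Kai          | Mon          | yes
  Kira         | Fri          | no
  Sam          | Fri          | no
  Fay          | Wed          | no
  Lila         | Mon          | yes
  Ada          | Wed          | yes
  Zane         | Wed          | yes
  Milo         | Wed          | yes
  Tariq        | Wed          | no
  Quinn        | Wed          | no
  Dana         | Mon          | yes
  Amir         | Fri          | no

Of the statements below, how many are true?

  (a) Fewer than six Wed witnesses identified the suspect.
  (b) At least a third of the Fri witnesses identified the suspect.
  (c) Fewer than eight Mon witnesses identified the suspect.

(a) Wed: |A| = 9, |A ∩ B| = 5; needs |A ∩ B| < 6 — true.
(b) Fri: |A| = 5, |A ∩ B| = 2; needs |A ∩ B| / |A| ≥ 1/3 — true.
(c) Mon: |A| = 9, |A ∩ B| = 8; needs |A ∩ B| < 8 — false.

2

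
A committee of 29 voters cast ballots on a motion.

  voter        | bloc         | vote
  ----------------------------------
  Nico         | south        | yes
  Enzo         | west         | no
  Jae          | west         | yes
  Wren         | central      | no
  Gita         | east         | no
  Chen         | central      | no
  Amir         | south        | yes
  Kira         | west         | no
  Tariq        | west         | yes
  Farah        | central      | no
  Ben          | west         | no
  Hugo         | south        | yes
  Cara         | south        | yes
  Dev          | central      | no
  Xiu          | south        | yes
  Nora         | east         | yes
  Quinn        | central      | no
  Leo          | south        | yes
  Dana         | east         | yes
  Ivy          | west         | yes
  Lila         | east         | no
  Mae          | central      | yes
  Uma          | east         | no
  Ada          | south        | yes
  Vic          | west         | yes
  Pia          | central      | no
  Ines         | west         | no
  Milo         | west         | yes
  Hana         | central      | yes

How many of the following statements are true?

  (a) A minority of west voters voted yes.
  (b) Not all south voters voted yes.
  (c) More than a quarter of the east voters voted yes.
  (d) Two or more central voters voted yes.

2

(a) west: |A| = 9, |A ∩ B| = 5; needs |A ∩ B| < |A ∖ B| — false.
(b) south: |A| = 7, |A ∩ B| = 7; needs A ⊄ B (|A ∖ B| ≥ 1) — false.
(c) east: |A| = 5, |A ∩ B| = 2; needs |A ∩ B| / |A| > 1/4 — true.
(d) central: |A| = 8, |A ∩ B| = 2; needs |A ∩ B| ≥ 2 — true.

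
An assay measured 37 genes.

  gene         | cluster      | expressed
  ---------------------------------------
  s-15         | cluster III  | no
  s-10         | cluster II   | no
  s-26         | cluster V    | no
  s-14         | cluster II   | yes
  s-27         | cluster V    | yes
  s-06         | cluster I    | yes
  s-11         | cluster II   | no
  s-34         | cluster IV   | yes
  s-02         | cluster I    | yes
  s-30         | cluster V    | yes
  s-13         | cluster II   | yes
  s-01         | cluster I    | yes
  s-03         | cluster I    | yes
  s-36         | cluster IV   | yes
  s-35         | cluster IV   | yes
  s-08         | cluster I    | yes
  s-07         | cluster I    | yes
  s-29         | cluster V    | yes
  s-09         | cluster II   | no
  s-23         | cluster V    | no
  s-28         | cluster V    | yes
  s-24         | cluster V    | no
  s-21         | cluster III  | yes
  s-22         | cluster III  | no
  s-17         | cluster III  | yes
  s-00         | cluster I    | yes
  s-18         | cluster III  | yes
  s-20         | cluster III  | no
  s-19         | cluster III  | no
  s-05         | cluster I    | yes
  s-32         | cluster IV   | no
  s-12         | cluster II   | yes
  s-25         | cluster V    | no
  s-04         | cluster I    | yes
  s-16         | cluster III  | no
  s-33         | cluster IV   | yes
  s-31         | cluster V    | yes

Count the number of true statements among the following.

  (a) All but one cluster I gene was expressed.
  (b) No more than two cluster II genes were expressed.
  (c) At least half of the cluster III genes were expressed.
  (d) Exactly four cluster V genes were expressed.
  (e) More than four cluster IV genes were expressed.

0

(a) cluster I: |A| = 9, |A ∩ B| = 9; needs |A ∖ B| = 1 — false.
(b) cluster II: |A| = 6, |A ∩ B| = 3; needs |A ∩ B| ≤ 2 — false.
(c) cluster III: |A| = 8, |A ∩ B| = 3; needs |A ∩ B| ≥ |A ∖ B| — false.
(d) cluster V: |A| = 9, |A ∩ B| = 5; needs |A ∩ B| = 4 — false.
(e) cluster IV: |A| = 5, |A ∩ B| = 4; needs |A ∩ B| > 4 — false.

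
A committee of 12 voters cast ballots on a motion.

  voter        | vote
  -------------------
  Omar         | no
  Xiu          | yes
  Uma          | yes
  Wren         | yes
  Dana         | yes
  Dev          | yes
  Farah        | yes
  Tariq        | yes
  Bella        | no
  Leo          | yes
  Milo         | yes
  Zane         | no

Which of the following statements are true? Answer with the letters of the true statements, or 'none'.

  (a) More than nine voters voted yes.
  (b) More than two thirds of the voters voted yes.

|A| = 12, |A ∩ B| = 9, |A ∖ B| = 3.
(a) |A ∩ B| > 9: fails.
(b) |A ∩ B| / |A| > 2/3: holds.

(b)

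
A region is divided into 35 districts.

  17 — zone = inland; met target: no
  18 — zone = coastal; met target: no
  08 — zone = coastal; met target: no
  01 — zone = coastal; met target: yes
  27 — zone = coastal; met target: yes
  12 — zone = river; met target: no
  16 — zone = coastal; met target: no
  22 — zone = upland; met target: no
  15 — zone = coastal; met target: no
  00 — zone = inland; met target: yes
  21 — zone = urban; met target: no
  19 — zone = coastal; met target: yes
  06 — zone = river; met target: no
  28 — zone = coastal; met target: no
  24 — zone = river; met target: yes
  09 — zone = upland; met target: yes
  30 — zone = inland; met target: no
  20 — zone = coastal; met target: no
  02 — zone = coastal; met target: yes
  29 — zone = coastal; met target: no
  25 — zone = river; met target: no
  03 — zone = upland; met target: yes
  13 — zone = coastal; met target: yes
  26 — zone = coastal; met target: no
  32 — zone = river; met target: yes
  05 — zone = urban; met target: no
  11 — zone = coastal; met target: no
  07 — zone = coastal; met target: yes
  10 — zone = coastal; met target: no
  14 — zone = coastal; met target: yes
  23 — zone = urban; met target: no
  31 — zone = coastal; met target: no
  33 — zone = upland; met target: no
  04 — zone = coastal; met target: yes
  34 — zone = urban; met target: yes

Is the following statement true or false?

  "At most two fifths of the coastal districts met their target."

The determiner here denotes the relation: |A ∩ B| / |A| ≤ 2/5.
|A| = 19, |A ∩ B| = 8, |A ∖ B| = 11.
|A ∩ B|/|A| = 8/19, so the statement is false.

False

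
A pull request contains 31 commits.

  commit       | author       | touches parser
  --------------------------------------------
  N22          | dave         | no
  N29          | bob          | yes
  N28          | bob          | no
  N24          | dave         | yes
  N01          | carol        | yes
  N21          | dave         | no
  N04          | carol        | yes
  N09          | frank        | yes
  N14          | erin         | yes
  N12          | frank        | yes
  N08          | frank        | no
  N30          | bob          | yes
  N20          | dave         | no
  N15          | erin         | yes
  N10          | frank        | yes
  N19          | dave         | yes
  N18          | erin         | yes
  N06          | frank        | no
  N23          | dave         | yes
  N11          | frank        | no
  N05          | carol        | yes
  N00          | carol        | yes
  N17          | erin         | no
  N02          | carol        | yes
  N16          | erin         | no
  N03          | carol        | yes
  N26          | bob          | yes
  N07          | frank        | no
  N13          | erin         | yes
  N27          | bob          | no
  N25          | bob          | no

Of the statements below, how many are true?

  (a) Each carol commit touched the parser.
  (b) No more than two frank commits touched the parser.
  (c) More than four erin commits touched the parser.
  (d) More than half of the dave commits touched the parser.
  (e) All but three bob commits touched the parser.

2

(a) carol: |A| = 6, |A ∩ B| = 6; needs A ⊆ B, i.e. every element of A is in B (|A ∖ B| = 0) — true.
(b) frank: |A| = 7, |A ∩ B| = 3; needs |A ∩ B| ≤ 2 — false.
(c) erin: |A| = 6, |A ∩ B| = 4; needs |A ∩ B| > 4 — false.
(d) dave: |A| = 6, |A ∩ B| = 3; needs |A ∩ B| > |A ∖ B| — false.
(e) bob: |A| = 6, |A ∩ B| = 3; needs |A ∖ B| = 3 — true.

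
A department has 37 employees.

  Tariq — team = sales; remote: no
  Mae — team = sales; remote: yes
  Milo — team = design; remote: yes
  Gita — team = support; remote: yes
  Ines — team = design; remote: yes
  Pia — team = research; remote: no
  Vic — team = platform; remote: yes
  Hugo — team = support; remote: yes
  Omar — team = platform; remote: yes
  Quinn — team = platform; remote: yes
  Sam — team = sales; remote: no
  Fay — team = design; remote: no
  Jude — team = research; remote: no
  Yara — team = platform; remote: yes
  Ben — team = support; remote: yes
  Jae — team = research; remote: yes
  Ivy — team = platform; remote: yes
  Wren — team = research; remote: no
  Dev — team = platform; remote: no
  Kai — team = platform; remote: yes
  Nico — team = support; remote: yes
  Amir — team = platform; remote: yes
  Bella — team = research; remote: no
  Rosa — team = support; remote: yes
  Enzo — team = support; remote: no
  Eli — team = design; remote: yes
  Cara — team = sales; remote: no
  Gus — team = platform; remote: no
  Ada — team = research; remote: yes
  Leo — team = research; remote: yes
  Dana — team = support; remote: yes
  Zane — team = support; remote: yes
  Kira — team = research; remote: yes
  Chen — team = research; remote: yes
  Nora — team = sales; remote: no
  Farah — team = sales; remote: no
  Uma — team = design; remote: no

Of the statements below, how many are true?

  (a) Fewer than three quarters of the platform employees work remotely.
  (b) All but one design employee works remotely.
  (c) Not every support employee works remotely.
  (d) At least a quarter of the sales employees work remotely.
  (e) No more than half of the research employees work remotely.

(a) platform: |A| = 9, |A ∩ B| = 7; needs |A ∩ B| / |A| < 3/4 — false.
(b) design: |A| = 5, |A ∩ B| = 3; needs |A ∖ B| = 1 — false.
(c) support: |A| = 8, |A ∩ B| = 7; needs A ⊄ B (|A ∖ B| ≥ 1) — true.
(d) sales: |A| = 6, |A ∩ B| = 1; needs |A ∩ B| / |A| ≥ 1/4 — false.
(e) research: |A| = 9, |A ∩ B| = 5; needs |A ∩ B| ≤ |A ∖ B| — false.

1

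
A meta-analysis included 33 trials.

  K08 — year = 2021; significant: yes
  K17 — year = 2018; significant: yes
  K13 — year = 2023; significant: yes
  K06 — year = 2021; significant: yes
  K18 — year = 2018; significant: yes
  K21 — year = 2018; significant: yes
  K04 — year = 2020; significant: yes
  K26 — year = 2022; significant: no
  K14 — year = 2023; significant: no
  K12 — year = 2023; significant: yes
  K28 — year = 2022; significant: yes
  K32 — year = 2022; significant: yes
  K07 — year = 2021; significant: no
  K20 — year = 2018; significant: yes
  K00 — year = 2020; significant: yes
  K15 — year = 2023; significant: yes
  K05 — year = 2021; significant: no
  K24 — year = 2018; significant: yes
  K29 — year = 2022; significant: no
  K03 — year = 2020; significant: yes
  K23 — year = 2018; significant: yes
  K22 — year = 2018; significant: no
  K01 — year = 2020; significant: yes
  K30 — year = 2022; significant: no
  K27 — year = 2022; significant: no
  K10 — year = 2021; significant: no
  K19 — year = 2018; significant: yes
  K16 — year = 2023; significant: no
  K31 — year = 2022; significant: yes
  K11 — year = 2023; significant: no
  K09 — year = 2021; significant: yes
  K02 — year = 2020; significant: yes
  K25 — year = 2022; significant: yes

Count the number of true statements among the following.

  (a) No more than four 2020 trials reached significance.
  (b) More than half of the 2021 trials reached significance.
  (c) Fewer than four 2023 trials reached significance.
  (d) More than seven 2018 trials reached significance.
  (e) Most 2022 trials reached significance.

1

(a) 2020: |A| = 5, |A ∩ B| = 5; needs |A ∩ B| ≤ 4 — false.
(b) 2021: |A| = 6, |A ∩ B| = 3; needs |A ∩ B| > |A ∖ B| — false.
(c) 2023: |A| = 6, |A ∩ B| = 3; needs |A ∩ B| < 4 — true.
(d) 2018: |A| = 8, |A ∩ B| = 7; needs |A ∩ B| > 7 — false.
(e) 2022: |A| = 8, |A ∩ B| = 4; needs |A ∩ B| > |A ∖ B| — false.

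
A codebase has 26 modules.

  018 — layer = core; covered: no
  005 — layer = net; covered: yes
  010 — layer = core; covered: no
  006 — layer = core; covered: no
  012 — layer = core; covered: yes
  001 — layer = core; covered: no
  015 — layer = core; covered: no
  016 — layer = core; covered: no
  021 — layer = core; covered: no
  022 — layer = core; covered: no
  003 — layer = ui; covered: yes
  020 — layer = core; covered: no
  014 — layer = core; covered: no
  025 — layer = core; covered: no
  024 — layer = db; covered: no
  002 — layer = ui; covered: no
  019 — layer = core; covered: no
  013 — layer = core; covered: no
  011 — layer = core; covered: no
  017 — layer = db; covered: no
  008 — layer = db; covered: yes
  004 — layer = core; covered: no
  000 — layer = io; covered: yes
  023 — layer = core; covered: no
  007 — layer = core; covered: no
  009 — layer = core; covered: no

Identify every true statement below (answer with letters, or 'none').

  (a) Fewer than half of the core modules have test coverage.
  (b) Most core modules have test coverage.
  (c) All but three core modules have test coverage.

(a)

|A| = 19, |A ∩ B| = 1, |A ∖ B| = 18.
(a) |A ∩ B| < |A ∖ B|: holds.
(b) |A ∩ B| > |A ∖ B|: fails.
(c) |A ∖ B| = 3: fails.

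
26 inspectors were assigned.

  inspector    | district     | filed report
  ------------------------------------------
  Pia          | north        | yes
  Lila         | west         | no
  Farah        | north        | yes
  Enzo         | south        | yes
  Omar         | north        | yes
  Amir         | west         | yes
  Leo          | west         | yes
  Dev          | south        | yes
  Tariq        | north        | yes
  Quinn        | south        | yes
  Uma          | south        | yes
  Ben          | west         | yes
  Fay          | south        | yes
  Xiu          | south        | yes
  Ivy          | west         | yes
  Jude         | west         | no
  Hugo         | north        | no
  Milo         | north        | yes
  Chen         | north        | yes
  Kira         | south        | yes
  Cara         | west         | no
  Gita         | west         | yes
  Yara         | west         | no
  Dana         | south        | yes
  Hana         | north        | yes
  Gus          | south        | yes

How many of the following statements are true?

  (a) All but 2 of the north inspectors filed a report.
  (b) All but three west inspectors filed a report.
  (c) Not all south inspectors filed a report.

(a) north: |A| = 8, |A ∩ B| = 7; needs |A ∖ B| = 2 — false.
(b) west: |A| = 9, |A ∩ B| = 5; needs |A ∖ B| = 3 — false.
(c) south: |A| = 9, |A ∩ B| = 9; needs A ⊄ B (|A ∖ B| ≥ 1) — false.

0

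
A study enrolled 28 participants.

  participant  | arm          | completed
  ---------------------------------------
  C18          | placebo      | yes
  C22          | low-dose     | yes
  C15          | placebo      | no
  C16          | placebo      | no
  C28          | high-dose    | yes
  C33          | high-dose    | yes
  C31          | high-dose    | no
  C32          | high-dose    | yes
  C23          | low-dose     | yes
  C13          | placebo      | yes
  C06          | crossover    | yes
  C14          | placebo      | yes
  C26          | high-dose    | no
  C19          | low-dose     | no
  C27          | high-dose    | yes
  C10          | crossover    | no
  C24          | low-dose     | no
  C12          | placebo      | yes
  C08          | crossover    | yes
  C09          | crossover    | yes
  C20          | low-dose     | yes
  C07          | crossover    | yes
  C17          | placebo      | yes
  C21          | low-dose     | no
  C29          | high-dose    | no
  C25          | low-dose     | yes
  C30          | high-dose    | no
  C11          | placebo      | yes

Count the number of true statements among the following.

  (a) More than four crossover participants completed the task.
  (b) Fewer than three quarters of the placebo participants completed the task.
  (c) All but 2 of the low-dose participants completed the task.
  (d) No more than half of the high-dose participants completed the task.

1

(a) crossover: |A| = 5, |A ∩ B| = 4; needs |A ∩ B| > 4 — false.
(b) placebo: |A| = 8, |A ∩ B| = 6; needs |A ∩ B| / |A| < 3/4 — false.
(c) low-dose: |A| = 7, |A ∩ B| = 4; needs |A ∖ B| = 2 — false.
(d) high-dose: |A| = 8, |A ∩ B| = 4; needs |A ∩ B| ≤ |A ∖ B| — true.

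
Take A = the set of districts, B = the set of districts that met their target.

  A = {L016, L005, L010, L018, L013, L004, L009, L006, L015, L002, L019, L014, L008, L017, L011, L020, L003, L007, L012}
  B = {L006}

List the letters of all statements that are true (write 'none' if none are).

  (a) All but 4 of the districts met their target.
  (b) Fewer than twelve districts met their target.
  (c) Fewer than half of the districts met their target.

(b), (c)

|A| = 19, |A ∩ B| = 1, |A ∖ B| = 18.
(a) |A ∖ B| = 4: fails.
(b) |A ∩ B| < 12: holds.
(c) |A ∩ B| < |A ∖ B|: holds.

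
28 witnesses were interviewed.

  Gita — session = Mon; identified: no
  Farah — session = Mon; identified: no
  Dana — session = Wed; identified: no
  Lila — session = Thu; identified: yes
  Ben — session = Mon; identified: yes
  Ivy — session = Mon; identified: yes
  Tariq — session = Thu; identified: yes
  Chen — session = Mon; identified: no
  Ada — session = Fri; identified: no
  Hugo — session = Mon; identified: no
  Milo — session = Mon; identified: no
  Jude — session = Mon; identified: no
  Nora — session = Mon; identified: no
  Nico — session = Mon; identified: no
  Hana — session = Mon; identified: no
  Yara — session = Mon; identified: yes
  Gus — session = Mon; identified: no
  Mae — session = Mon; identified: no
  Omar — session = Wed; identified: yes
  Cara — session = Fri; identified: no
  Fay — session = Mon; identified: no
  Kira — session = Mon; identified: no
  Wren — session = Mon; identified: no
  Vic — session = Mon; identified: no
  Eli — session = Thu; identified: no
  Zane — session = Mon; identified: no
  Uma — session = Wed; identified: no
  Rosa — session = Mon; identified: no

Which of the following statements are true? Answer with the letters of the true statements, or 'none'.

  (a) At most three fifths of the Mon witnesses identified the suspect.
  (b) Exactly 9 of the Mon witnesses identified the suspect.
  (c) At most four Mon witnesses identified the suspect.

|A| = 20, |A ∩ B| = 3, |A ∖ B| = 17.
(a) |A ∩ B| / |A| ≤ 3/5: holds.
(b) |A ∩ B| = 9: fails.
(c) |A ∩ B| ≤ 4: holds.

(a), (c)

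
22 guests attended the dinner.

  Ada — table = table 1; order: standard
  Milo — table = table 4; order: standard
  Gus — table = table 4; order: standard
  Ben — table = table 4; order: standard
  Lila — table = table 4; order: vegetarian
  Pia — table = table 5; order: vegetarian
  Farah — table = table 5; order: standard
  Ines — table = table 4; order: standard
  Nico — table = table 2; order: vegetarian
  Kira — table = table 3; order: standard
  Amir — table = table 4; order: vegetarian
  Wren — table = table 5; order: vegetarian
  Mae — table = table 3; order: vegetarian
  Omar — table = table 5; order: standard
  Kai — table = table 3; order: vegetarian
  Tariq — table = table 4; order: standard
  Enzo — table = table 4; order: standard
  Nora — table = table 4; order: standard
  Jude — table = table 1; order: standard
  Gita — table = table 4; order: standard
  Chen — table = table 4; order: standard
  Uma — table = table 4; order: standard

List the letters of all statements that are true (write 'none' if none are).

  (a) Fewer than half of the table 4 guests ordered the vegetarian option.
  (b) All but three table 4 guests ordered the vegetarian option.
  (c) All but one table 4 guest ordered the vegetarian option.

|A| = 12, |A ∩ B| = 2, |A ∖ B| = 10.
(a) |A ∩ B| < |A ∖ B|: holds.
(b) |A ∖ B| = 3: fails.
(c) |A ∖ B| = 1: fails.

(a)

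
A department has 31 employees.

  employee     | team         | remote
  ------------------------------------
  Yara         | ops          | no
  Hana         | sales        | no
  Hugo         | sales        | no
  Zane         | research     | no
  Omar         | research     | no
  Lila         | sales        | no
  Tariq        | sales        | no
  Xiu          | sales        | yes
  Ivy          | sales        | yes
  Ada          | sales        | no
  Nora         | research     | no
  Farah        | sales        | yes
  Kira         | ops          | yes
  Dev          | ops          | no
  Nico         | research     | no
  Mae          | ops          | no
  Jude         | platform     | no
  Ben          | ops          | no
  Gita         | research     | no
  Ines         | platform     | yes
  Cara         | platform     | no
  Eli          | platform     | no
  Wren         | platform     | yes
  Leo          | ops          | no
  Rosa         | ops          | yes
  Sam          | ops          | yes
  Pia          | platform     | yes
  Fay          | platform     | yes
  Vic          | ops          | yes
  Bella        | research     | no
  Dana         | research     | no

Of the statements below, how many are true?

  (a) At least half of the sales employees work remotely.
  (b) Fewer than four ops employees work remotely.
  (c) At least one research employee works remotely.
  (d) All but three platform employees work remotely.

(a) sales: |A| = 8, |A ∩ B| = 3; needs |A ∩ B| ≥ |A ∖ B| — false.
(b) ops: |A| = 9, |A ∩ B| = 4; needs |A ∩ B| < 4 — false.
(c) research: |A| = 7, |A ∩ B| = 0; needs A ∩ B ≠ ∅ (|A ∩ B| ≥ 1) — false.
(d) platform: |A| = 7, |A ∩ B| = 4; needs |A ∖ B| = 3 — true.

1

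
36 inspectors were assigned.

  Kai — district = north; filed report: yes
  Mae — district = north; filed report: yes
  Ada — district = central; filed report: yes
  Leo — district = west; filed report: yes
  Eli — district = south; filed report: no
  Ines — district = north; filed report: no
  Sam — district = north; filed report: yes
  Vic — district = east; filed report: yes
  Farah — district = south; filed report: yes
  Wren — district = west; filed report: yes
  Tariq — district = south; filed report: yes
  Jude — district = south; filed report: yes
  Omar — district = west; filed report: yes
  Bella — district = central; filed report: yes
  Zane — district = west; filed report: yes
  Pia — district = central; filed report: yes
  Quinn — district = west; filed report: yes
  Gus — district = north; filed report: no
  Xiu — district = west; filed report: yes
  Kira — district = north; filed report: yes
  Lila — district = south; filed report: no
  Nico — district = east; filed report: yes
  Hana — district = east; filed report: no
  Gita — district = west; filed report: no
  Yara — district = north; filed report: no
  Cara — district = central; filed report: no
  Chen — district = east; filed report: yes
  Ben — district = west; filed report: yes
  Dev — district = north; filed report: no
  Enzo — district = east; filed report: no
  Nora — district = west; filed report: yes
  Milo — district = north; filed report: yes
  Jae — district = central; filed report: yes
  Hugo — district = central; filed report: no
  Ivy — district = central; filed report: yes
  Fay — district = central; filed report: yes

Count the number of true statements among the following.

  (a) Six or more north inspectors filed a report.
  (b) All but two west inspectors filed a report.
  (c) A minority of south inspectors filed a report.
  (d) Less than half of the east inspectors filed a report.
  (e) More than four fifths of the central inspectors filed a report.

(a) north: |A| = 9, |A ∩ B| = 5; needs |A ∩ B| ≥ 6 — false.
(b) west: |A| = 9, |A ∩ B| = 8; needs |A ∖ B| = 2 — false.
(c) south: |A| = 5, |A ∩ B| = 3; needs |A ∩ B| < |A ∖ B| — false.
(d) east: |A| = 5, |A ∩ B| = 3; needs |A ∩ B| < |A ∖ B| — false.
(e) central: |A| = 8, |A ∩ B| = 6; needs |A ∩ B| / |A| > 4/5 — false.

0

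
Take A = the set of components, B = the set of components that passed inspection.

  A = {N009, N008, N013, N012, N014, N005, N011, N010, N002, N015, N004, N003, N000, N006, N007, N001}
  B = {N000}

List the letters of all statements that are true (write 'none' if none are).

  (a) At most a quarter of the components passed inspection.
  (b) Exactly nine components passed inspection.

(a)

|A| = 16, |A ∩ B| = 1, |A ∖ B| = 15.
(a) |A ∩ B| / |A| ≤ 1/4: holds.
(b) |A ∩ B| = 9: fails.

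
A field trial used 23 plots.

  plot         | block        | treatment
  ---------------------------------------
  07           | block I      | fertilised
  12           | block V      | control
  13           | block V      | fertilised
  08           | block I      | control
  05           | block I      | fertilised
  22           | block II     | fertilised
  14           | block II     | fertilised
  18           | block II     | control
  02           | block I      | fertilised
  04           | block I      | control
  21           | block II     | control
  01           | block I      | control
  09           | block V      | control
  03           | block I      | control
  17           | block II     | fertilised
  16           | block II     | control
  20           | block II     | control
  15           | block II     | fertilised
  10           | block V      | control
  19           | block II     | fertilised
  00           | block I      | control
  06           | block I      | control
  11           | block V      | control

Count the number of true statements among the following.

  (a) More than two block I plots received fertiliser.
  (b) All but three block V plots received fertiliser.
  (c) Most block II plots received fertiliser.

2

(a) block I: |A| = 9, |A ∩ B| = 3; needs |A ∩ B| > 2 — true.
(b) block V: |A| = 5, |A ∩ B| = 1; needs |A ∖ B| = 3 — false.
(c) block II: |A| = 9, |A ∩ B| = 5; needs |A ∩ B| > |A ∖ B| — true.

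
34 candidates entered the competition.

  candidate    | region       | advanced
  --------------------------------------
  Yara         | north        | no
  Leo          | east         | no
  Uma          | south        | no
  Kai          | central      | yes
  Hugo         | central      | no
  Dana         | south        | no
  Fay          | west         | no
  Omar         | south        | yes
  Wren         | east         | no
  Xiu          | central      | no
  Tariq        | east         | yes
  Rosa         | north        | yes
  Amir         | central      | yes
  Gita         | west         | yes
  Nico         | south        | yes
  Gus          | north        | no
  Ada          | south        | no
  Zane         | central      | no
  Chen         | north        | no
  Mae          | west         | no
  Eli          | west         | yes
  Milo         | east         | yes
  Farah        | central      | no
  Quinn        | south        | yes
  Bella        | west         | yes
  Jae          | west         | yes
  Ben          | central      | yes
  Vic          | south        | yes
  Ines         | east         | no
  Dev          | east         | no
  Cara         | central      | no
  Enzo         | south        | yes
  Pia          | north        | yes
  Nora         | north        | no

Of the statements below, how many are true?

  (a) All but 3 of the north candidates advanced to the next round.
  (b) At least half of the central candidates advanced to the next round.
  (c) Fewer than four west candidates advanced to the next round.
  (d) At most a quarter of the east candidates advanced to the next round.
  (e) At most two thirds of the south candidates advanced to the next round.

1

(a) north: |A| = 6, |A ∩ B| = 2; needs |A ∖ B| = 3 — false.
(b) central: |A| = 8, |A ∩ B| = 3; needs |A ∩ B| ≥ |A ∖ B| — false.
(c) west: |A| = 6, |A ∩ B| = 4; needs |A ∩ B| < 4 — false.
(d) east: |A| = 6, |A ∩ B| = 2; needs |A ∩ B| / |A| ≤ 1/4 — false.
(e) south: |A| = 8, |A ∩ B| = 5; needs |A ∩ B| / |A| ≤ 2/3 — true.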